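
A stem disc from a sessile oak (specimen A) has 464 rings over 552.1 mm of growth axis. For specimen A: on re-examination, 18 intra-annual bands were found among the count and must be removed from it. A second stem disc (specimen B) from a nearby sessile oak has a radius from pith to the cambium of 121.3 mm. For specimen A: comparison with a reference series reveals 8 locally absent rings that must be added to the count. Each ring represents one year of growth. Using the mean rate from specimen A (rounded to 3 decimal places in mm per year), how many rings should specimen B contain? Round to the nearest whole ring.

Specimen A: correcting the raw count gives 464 − 18 + 8 = 454 true rings.
A: Mean rate = 552.1 mm / 454 years ≈ 1.216 mm per year.
B spans 121.3 / 1.216 = 99.75 years ≈ 100 rings.

100 rings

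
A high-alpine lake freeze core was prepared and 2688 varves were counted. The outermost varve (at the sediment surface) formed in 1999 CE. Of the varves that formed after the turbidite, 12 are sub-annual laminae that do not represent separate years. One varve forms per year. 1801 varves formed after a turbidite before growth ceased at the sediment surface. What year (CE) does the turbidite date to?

1801 varves formed after the turbidite.
Excluding 12 false varves: 1801 − 12 = 1789.
The varve at the sediment surface is 1999 CE, so the turbidite dates to 1999 − 1789 = 210 CE.

210 CE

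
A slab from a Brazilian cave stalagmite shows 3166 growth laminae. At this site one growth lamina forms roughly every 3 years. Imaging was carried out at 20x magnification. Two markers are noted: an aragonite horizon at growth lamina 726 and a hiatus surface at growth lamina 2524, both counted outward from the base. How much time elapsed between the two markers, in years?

5394 years

2524 − 726 = 1798 growth laminae lie between the two events.
Multiplying by 3 years per growth lamina: 1798 × 3 = 5394 years.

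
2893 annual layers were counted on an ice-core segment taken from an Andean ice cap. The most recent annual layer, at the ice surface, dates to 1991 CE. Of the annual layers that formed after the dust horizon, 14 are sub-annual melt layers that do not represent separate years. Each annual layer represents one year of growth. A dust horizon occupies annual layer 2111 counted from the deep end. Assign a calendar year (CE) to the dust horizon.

1223 CE

The dust horizon sits at annual layer 2111 from the deep end, so 2893 − 2111 = 782 annual layers formed after it.
Excluding 14 false annual layers: 782 − 14 = 768.
1991 − 768 = 1223 CE.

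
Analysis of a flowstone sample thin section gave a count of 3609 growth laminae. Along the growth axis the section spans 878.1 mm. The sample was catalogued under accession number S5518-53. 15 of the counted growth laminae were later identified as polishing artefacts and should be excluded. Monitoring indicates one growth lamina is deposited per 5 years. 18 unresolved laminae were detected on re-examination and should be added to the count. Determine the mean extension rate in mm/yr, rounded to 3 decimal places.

0.049 mm/yr

True growth lamina count = 3609 − 15 + 18 = 3612.
Multiplying by 5 years per growth lamina: 3612 × 5 = 18060 years.
Mean rate = 878.1 mm / 18060 years ≈ 0.049 mm/yr.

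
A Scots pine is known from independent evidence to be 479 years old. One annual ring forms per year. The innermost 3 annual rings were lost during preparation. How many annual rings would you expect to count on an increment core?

At one annual ring per year, 479 years correspond to 479 annual rings.
Less the 3 uncaptured annual rings: 479 − 3 = 476.

476 annual rings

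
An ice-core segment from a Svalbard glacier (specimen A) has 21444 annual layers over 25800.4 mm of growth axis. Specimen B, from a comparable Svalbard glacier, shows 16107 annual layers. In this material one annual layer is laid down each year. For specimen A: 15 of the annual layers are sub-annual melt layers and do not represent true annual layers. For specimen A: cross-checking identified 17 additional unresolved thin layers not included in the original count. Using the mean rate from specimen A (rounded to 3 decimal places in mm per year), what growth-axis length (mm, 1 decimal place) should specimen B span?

Specimen A: correcting the raw count gives 21444 − 15 + 17 = 21446 true annual layers.
A: Mean rate = 25800.4 mm / 21446 years ≈ 1.203 mm/yr.
For B, 1.203 mm/year × 16107 years = 19376.7 mm.

19376.7 mm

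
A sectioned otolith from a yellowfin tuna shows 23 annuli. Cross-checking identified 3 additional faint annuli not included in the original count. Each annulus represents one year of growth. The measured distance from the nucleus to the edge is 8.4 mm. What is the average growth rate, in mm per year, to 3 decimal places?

Adjusted count: 23 + 3 = 26 annuli.
Extension rate ≈ 8.4 / 26 = 0.323 mm per year.

0.323 mm per year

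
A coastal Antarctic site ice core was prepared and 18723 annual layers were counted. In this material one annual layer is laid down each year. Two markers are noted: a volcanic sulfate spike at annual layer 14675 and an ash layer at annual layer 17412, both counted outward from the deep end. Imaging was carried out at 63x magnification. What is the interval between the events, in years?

17412 − 14675 = 2737 annual layers lie between the two events.
That is 2737 years at one annual layer per year.

2737 yr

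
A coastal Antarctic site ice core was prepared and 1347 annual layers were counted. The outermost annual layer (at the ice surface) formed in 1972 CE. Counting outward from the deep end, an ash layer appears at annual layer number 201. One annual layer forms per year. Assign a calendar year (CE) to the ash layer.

826 CE

Between annual layer 201 and the ice surface there are 1347 − 201 = 1146 annual layers.
The annual layer at the ice surface is 1972 CE, so the ash layer dates to 1972 − 1146 = 826 CE.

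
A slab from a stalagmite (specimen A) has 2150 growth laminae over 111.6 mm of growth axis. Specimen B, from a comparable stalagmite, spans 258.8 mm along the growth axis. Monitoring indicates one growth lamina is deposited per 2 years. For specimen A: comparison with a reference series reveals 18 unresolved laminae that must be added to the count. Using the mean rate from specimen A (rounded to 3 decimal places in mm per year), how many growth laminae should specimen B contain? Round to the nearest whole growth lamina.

4977 growth laminae

Specimen A: correcting the raw count gives 2150 + 18 = 2168 true growth laminae.
Specimen A: multiplying by 2 years per growth lamina: 2168 × 2 = 4336 years.
A: 111.6 mm over 4336 years gives 111.6 / 4336 ≈ 0.026 mm per year.
B spans 258.8 / 0.026 = 9953.85 years; at 2 years per growth lamina that is 9953.85 / 2 ≈ 4977 growth laminae.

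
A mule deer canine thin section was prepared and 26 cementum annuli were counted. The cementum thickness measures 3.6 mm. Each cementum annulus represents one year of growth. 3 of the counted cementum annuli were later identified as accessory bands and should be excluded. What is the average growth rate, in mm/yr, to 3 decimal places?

0.157 mm/yr

True cementum annulus count = 26 − 3 = 23.
3.6 mm over 23 years gives 3.6 / 23 ≈ 0.157 mm/yr.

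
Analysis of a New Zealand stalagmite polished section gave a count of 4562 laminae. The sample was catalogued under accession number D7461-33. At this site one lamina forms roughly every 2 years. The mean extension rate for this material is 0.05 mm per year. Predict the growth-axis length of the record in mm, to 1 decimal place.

456.2 mm

Multiplying by 2 years per lamina: 4562 × 2 = 9124 years.
Predicted length = 0.05 mm/year × 9124 years = 456.2 mm.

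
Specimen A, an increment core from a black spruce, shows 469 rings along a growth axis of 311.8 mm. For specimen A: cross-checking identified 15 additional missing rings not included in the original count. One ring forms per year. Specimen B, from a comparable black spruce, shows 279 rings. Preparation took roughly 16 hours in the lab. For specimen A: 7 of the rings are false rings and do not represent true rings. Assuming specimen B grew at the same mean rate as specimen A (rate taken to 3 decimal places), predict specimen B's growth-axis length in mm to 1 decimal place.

Specimen A: adjusted count: 469 − 7 + 15 = 477 rings.
A: 311.8 mm over 477 years gives 311.8 / 477 ≈ 0.654 mm/year.
For B, 0.654 mm/year × 279 years = 182.5 mm.

182.5 mm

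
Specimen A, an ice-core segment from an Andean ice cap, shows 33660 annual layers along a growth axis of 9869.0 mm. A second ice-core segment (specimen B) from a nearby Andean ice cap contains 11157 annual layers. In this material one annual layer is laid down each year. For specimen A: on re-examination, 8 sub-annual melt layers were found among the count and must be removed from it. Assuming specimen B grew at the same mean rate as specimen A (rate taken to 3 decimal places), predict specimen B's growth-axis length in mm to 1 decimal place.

3269.0 mm

Specimen A: true annual layer count = 33660 − 8 = 33652.
A: Mean rate = 9869.0 mm / 33652 years ≈ 0.293 mm/yr.
Length of B = 0.293 × 11157 = 3269.0 mm.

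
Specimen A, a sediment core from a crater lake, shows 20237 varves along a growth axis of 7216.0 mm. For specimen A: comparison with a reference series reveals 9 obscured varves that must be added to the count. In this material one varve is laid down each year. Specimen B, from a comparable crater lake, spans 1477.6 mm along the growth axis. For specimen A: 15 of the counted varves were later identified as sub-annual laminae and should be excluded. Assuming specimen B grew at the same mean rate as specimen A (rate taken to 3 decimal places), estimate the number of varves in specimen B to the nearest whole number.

4139 varves

Specimen A: true varve count = 20237 − 15 + 9 = 20231.
A: Extension rate ≈ 7216.0 / 20231 = 0.357 mm/yr.
B spans 1477.6 / 0.357 = 4138.94 years ≈ 4139 varves.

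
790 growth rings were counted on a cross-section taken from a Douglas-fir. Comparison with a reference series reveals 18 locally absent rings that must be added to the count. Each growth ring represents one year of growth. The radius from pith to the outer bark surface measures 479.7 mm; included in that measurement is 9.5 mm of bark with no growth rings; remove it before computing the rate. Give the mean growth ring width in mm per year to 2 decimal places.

Adjusted count: 790 + 18 = 808 growth rings.
The growth record spans 479.7 − 9.5 = 470.2 mm.
470.2 mm over 808 years gives 470.2 / 808 ≈ 0.58 mm per year.

0.58 mm per year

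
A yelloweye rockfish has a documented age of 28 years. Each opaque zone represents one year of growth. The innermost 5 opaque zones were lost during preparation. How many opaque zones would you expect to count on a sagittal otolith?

At one opaque zone per year, 28 years correspond to 28 opaque zones.
28 − 5 missed = 23 opaque zones expected in the prepared section.

23 opaque zones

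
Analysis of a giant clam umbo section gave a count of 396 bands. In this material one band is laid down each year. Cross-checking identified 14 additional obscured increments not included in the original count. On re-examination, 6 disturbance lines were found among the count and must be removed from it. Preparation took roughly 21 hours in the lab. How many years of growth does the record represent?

Correcting the raw count gives 396 − 6 + 14 = 404 true bands.
At one band per year, that is 404 years.

404 years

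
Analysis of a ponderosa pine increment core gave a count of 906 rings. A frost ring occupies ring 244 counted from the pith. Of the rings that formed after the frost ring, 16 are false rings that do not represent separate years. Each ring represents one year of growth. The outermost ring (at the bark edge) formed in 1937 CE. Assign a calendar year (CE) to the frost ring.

1291 CE

906 − 244 = 662 rings lie beyond the frost ring toward the bark edge.
Excluding 16 false rings: 662 − 16 = 646.
The ring at the bark edge is 1937 CE, so the frost ring dates to 1937 − 646 = 1291 CE.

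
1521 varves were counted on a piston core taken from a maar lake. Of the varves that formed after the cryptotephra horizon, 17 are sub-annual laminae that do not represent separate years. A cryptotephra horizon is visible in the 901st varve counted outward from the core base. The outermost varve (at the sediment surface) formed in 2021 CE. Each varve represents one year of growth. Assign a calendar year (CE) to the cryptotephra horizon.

Between varve 901 and the sediment surface there are 1521 − 901 = 620 varves.
620 − 17 false = 603 true varves after the cryptotephra horizon.
The varve at the sediment surface is 2021 CE, so the cryptotephra horizon dates to 2021 − 603 = 1418 CE.

1418 CE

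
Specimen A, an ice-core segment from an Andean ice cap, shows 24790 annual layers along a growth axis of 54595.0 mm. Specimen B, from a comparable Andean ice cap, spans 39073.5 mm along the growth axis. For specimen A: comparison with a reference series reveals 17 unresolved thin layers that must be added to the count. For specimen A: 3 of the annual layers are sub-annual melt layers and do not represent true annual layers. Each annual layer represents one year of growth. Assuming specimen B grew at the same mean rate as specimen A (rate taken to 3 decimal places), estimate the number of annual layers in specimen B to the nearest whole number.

17753 annual layers

Specimen A: correcting the raw count gives 24790 − 3 + 17 = 24804 true annual layers.
A: Extension rate ≈ 54595.0 / 24804 = 2.201 mm/yr.
B spans 39073.5 / 2.201 = 17752.61 years ≈ 17753 annual layers.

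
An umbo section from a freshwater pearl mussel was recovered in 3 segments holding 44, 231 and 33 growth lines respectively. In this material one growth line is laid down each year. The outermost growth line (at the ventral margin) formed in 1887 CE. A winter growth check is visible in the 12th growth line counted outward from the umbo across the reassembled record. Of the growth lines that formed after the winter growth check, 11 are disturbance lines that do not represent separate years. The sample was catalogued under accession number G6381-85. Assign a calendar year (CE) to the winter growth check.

Total growth lines = 44 + 231 + 33 = 308.
Between growth line 12 and the ventral margin there are 308 − 12 = 296 growth lines.
Removing the 11 false growth lines leaves 296 − 11 = 285 true growth lines beyond the winter growth check.
The growth line at the ventral margin is 1887 CE, so the winter growth check dates to 1887 − 285 = 1602 CE.

1602 CE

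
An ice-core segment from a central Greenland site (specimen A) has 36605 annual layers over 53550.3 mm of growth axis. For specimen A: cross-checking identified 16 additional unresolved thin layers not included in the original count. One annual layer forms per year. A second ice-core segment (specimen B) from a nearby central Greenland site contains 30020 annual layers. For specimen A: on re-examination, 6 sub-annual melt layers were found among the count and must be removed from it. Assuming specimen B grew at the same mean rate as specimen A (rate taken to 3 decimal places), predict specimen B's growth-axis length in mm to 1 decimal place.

Specimen A: after corrections the count is 36605 − 6 + 16 = 36615 annual layers.
A: 53550.3 mm over 36615 years gives 53550.3 / 36615 ≈ 1.463 mm/yr.
B's length ≈ 1.463 × 30020 = 43919.3 mm.

43919.3 mm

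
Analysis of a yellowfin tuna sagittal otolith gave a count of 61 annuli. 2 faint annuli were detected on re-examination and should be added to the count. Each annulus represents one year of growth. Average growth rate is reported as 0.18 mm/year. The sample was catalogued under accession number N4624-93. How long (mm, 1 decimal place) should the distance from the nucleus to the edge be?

11.3 mm

After corrections the count is 61 + 2 = 63 annuli.
63 years at 0.18 mm/year gives 0.18 × 63 = 11.3 mm.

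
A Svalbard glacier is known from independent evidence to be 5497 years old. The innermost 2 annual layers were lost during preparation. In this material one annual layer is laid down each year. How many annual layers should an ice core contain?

Expected annual layers over 5497 years: 5497.
5497 − 2 missed = 5495 annual layers expected in the prepared section.

5495 annual layers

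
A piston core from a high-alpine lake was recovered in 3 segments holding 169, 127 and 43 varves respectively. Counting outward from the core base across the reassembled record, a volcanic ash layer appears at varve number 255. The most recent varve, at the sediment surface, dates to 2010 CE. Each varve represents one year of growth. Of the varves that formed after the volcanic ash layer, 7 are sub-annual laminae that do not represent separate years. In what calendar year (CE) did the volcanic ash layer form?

Total varves = 169 + 127 + 43 = 339.
339 − 255 = 84 varves lie beyond the volcanic ash layer toward the sediment surface.
84 − 7 false = 77 true varves after the volcanic ash layer.
2010 − 77 = 1933 CE.

1933 CE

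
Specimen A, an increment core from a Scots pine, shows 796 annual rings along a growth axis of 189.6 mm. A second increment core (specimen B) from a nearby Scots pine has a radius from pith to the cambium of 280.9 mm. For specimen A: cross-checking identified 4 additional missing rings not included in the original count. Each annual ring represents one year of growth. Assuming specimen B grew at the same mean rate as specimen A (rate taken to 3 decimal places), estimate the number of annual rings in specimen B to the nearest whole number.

1185 annual rings

Specimen A: correcting the raw count gives 796 + 4 = 800 true annual rings.
A: 189.6 mm over 800 years gives 189.6 / 800 ≈ 0.237 mm per year.
B spans 280.9 / 0.237 = 1185.23 years ≈ 1185 annual rings.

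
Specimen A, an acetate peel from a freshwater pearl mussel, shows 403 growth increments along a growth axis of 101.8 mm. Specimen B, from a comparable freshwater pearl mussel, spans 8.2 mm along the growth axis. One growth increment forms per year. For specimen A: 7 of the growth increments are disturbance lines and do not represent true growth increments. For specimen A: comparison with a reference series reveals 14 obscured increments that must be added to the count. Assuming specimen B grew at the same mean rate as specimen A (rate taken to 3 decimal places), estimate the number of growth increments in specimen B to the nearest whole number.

Specimen A: correcting the raw count gives 403 − 7 + 14 = 410 true growth increments.
A: Mean rate = 101.8 mm / 410 years ≈ 0.248 mm/year.
B spans 8.2 / 0.248 = 33.06 years ≈ 33 growth increments.

33 growth increments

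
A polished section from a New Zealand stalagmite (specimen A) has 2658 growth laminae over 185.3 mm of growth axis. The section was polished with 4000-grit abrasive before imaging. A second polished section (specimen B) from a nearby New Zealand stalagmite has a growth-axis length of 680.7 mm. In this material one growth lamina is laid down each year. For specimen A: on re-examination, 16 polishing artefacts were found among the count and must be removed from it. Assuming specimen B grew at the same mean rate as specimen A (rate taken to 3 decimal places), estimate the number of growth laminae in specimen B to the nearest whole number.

Specimen A: adjusted count: 2658 − 16 = 2642 growth laminae.
A: 185.3 mm over 2642 years gives 185.3 / 2642 ≈ 0.070 mm/year.
Specimen B: 680.7 mm / 0.070 mm per year = 9724.29 years ≈ 9724 growth laminae.

9724 growth laminae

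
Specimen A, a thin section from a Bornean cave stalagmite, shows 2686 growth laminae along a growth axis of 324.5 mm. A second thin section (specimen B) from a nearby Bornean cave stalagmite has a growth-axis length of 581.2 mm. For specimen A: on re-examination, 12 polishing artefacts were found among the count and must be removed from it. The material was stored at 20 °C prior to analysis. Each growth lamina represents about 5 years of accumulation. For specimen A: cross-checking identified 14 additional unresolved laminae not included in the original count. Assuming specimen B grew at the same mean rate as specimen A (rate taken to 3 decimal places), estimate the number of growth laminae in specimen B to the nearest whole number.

4843 growth laminae

Specimen A: true growth lamina count = 2686 − 12 + 14 = 2688.
Specimen A: multiplying by 5 years per growth lamina: 2688 × 5 = 13440 years.
A: 324.5 mm over 13440 years gives 324.5 / 13440 ≈ 0.024 mm/yr.
Specimen B: 581.2 mm / 0.024 mm per year = 24216.67 years; at 5 years per growth lamina that is 24216.67 / 5 ≈ 4843 growth laminae.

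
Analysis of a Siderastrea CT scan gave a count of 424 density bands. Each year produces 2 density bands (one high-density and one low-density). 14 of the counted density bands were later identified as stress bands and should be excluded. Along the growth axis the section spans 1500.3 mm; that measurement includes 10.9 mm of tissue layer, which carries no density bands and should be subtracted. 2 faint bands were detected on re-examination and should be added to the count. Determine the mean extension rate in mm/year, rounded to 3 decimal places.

Correcting the raw count gives 424 − 14 + 2 = 412 true density bands.
Dividing by 2 density bands per year: 412 / 2 = 206 years.
Removing the 10.9 mm offcut leaves 1500.3 − 10.9 = 1489.4 mm.
Extension rate ≈ 1489.4 / 206 = 7.230 mm/year.

7.230 mm/year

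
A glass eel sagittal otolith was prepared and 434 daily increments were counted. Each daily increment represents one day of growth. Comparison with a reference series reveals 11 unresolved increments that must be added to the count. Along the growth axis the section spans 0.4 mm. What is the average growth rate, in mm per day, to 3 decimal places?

0.001 mm per day

After corrections the count is 434 + 11 = 445 daily increments.
Extension rate ≈ 0.4 / 445 = 0.001 mm per day.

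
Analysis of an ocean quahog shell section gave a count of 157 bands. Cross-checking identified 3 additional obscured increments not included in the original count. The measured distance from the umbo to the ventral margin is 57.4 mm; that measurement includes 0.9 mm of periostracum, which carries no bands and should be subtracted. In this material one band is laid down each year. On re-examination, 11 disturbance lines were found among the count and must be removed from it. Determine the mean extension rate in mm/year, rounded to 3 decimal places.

0.379 mm/year

Correcting the raw count gives 157 − 11 + 3 = 149 true bands.
Removing the 0.9 mm offcut leaves 57.4 − 0.9 = 56.5 mm.
Mean rate = 56.5 mm / 149 years ≈ 0.379 mm/year.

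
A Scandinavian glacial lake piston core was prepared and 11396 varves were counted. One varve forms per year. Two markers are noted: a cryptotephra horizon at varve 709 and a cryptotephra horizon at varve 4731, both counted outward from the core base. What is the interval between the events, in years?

The two markers are separated by 4731 − 709 = 4022 varves.
That is 4022 years at one varve per year.

4022 years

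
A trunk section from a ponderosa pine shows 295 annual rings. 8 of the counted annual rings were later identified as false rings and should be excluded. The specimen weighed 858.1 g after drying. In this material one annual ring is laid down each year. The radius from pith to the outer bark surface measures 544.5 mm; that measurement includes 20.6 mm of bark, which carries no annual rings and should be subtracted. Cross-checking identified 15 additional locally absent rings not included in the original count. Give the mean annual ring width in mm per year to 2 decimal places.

Adjusted count: 295 − 8 + 15 = 302 annual rings.
The growth record spans 544.5 − 20.6 = 523.9 mm.
523.9 mm over 302 years gives 523.9 / 302 ≈ 1.73 mm per year.

1.73 mm per year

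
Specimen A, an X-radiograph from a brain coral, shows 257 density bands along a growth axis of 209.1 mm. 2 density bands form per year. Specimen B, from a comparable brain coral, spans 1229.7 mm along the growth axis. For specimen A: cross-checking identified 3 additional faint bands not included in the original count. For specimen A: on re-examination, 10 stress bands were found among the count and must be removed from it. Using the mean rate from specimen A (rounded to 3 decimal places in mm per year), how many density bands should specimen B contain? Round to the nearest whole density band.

1470 density bands

Specimen A: after corrections the count is 257 − 10 + 3 = 250 density bands.
Specimen A: dividing by 2 density bands per year: 250 / 2 = 125 years.
A: 209.1 mm over 125 years gives 209.1 / 125 ≈ 1.673 mm/year.
For B, 1229.7 / 1.673 = 735.03 years; at 2 density bands per year that is 735.03 × 2 ≈ 1470 density bands.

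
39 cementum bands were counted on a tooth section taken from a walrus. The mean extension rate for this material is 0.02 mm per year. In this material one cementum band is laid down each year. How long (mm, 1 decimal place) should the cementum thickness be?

39 years of growth are recorded.
39 years at 0.02 mm/year gives 0.02 × 39 = 0.8 mm.

0.8 mm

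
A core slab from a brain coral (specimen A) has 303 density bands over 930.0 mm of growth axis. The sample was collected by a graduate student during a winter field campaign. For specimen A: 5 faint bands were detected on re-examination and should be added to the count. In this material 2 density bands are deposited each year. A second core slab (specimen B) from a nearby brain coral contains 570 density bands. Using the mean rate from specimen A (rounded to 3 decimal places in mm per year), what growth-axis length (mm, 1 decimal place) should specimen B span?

1721.1 mm

Specimen A: true density band count = 303 + 5 = 308.
Specimen A: 308 density bands at 2 per year is 308 / 2 = 154 years.
A: Mean rate = 930.0 mm / 154 years ≈ 6.039 mm/year.
Specimen B: with 2 density bands per year, 570 / 2 = 285 years. B's length ≈ 6.039 × 285 = 1721.1 mm.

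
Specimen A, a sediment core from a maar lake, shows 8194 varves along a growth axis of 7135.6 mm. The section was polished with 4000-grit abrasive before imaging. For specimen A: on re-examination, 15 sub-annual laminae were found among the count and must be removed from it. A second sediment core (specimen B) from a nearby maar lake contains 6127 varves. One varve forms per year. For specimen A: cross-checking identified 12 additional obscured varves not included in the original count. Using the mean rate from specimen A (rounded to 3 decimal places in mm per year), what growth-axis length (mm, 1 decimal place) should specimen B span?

Specimen A: correcting the raw count gives 8194 − 15 + 12 = 8191 true varves.
A: Mean rate = 7135.6 mm / 8191 years ≈ 0.871 mm per year.
For B, 0.871 mm/year × 6127 years = 5336.6 mm.

5336.6 mm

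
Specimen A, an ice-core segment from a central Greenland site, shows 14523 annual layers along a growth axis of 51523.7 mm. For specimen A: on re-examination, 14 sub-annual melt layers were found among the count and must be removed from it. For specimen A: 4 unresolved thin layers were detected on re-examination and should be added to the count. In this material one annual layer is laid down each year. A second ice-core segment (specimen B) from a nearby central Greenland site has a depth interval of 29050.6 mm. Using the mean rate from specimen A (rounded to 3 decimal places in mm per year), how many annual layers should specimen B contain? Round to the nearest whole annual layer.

8183 annual layers

Specimen A: adjusted count: 14523 − 14 + 4 = 14513 annual layers.
A: 51523.7 mm over 14513 years gives 51523.7 / 14513 ≈ 3.550 mm per year.
Specimen B: 29050.6 mm / 3.550 mm per year = 8183.27 years ≈ 8183 annual layers.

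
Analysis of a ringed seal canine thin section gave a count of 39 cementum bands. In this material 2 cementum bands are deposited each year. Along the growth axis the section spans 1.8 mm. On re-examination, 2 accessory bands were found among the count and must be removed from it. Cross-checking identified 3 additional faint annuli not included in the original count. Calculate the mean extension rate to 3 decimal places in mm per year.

0.090 mm per year

Adjusted count: 39 − 2 + 3 = 40 cementum bands.
With 2 cementum bands per year, 40 / 2 = 20 years.
Mean rate = 1.8 mm / 20 years ≈ 0.090 mm per year.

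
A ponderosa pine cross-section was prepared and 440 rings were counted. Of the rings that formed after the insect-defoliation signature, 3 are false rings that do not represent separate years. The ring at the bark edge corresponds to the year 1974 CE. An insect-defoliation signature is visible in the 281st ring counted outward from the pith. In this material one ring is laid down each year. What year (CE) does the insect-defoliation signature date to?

1818 CE

440 − 281 = 159 rings lie beyond the insect-defoliation signature toward the bark edge.
159 − 3 false = 156 true rings after the insect-defoliation signature.
1974 − 156 = 1818 CE.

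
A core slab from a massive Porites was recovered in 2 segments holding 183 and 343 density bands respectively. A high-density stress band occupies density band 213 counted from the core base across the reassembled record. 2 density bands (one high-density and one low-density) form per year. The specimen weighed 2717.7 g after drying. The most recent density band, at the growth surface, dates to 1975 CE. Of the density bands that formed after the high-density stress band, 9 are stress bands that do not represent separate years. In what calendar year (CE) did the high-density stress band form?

1823 CE

Total density bands = 183 + 343 = 526.
Between density band 213 and the growth surface there are 526 − 213 = 313 density bands.
313 − 9 false = 304 true density bands after the high-density stress band.
With 2 density bands per year, 304 / 2 = 152 years.
The density band at the growth surface is 1975 CE, so the high-density stress band dates to 1975 − 152 = 1823 CE.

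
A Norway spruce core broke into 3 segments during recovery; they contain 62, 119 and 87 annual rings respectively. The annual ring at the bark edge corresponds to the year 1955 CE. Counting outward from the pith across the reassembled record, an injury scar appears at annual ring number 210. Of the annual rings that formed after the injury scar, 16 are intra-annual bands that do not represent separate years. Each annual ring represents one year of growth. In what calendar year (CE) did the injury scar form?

1913 CE

Total annual rings = 62 + 119 + 87 = 268.
The injury scar sits at annual ring 210 from the pith, so 268 − 210 = 58 annual rings formed after it.
Excluding 16 false annual rings: 58 − 16 = 42.
Counting back 42 years from 1955 CE places the injury scar in 1955 − 42 = 1913 CE.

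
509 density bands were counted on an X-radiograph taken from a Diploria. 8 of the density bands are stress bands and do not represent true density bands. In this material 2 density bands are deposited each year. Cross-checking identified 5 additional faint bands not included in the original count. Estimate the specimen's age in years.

253 years

After corrections the count is 509 − 8 + 5 = 506 density bands.
With 2 density bands per year, 506 / 2 = 253 years.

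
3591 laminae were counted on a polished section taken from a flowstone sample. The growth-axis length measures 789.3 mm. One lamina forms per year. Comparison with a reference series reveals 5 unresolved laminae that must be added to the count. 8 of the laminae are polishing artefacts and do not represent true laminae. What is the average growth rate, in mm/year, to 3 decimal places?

True lamina count = 3591 − 8 + 5 = 3588.
789.3 mm over 3588 years gives 789.3 / 3588 ≈ 0.220 mm/year.

0.220 mm/year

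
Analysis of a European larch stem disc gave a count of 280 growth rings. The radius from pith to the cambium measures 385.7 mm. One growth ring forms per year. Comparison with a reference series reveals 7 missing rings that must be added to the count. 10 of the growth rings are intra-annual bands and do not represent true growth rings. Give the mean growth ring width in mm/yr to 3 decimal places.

1.392 mm/yr

True growth ring count = 280 − 10 + 7 = 277.
385.7 mm over 277 years gives 385.7 / 277 ≈ 1.392 mm/yr.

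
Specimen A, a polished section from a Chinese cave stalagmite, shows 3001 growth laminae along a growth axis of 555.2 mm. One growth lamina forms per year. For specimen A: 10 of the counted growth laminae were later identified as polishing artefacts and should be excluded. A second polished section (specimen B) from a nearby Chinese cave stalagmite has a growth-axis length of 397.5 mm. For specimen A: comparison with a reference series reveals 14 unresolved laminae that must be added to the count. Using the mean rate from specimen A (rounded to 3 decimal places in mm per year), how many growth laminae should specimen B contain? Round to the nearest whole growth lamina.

2149 growth laminae

Specimen A: adjusted count: 3001 − 10 + 14 = 3005 growth laminae.
A: Mean rate = 555.2 mm / 3005 years ≈ 0.185 mm/yr.
Specimen B: 397.5 mm / 0.185 mm per year = 2148.65 years ≈ 2149 growth laminae.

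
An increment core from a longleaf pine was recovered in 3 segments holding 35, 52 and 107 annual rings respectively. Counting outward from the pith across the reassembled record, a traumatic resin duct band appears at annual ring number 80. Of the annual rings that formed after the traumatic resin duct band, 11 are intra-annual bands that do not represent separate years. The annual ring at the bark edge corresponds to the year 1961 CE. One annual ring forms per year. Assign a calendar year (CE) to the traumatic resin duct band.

Total annual rings = 35 + 52 + 107 = 194.
The traumatic resin duct band sits at annual ring 80 from the pith, so 194 − 80 = 114 annual rings formed after it.
Excluding 11 false annual rings: 114 − 11 = 103.
1961 − 103 = 1858 CE.

1858 CE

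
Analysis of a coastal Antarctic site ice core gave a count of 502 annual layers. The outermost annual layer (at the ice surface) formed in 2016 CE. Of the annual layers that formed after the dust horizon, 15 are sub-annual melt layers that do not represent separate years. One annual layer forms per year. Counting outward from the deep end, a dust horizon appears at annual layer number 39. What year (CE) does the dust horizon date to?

1568 CE

Between annual layer 39 and the ice surface there are 502 − 39 = 463 annual layers.
Excluding 15 false annual layers: 463 − 15 = 448.
The annual layer at the ice surface is 2016 CE, so the dust horizon dates to 2016 − 448 = 1568 CE.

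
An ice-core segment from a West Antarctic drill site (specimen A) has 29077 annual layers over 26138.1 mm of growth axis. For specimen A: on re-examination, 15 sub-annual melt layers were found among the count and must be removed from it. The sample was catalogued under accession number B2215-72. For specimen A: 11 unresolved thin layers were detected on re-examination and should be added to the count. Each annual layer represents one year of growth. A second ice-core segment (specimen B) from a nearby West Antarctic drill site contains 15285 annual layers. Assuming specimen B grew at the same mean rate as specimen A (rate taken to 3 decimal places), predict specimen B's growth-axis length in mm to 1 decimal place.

13741.2 mm

Specimen A: adjusted count: 29077 − 15 + 11 = 29073 annual layers.
A: Extension rate ≈ 26138.1 / 29073 = 0.899 mm per year.
Length of B = 0.899 × 15285 = 13741.2 mm.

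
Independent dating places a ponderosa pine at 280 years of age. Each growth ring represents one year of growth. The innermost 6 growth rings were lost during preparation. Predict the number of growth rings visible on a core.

At one growth ring per year, 280 years correspond to 280 growth rings.
280 − 6 missed = 274 growth rings expected in the prepared section.

274 growth rings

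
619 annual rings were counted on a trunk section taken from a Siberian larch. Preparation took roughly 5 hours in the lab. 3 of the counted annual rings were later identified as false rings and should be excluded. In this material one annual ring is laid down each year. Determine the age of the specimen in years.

616 years

After corrections the count is 619 − 3 = 616 annual rings.
With a one-to-one annual ring periodicity this is 616 years.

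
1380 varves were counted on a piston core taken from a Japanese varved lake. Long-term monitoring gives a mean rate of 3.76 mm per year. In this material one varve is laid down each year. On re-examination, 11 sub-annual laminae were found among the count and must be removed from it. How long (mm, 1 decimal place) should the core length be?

5147.4 mm

Correcting the raw count gives 1380 − 11 = 1369 true varves.
1369 years at 3.76 mm/year gives 3.76 × 1369 = 5147.4 mm.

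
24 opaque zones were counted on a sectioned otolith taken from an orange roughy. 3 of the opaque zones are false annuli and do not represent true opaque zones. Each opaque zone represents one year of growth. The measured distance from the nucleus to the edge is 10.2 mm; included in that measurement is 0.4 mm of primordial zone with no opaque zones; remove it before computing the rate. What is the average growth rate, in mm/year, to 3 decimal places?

0.467 mm/year

Correcting the raw count gives 24 − 3 = 21 true opaque zones.
Removing the 0.4 mm offcut leaves 10.2 − 0.4 = 9.8 mm.
Mean rate = 9.8 mm / 21 years ≈ 0.467 mm/year.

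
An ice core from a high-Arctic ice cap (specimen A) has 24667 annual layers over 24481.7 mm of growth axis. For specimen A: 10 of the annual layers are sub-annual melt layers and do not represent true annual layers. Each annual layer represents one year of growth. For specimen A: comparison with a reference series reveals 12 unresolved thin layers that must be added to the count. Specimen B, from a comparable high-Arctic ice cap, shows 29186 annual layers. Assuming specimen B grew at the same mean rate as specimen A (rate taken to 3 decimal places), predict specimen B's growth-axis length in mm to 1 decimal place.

28952.5 mm

Specimen A: adjusted count: 24667 − 10 + 12 = 24669 annual layers.
A: Extension rate ≈ 24481.7 / 24669 = 0.992 mm/year.
Length of B = 0.992 × 29186 = 28952.5 mm.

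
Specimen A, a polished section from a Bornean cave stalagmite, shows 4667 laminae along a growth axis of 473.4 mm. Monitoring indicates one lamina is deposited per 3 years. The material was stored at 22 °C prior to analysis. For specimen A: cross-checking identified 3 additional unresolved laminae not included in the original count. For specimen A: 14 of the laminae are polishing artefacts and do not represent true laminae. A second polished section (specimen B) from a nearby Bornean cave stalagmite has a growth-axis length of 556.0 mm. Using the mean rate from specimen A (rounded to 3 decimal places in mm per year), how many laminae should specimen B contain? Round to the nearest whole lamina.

5451 laminae

Specimen A: after corrections the count is 4667 − 14 + 3 = 4656 laminae.
Specimen A: multiplying by 3 years per lamina: 4656 × 3 = 13968 years.
A: Mean rate = 473.4 mm / 13968 years ≈ 0.034 mm per year.
For B, 556.0 / 0.034 = 16352.94 years; at 3 years per lamina that is 16352.94 / 3 ≈ 5451 laminae.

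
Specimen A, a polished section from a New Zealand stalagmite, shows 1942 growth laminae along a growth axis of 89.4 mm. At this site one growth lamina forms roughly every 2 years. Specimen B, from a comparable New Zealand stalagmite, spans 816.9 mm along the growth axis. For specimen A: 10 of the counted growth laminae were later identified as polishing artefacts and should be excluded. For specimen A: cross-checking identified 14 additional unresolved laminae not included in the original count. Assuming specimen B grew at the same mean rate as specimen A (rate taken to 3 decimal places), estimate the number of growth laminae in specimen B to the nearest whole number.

17759 growth laminae

Specimen A: adjusted count: 1942 − 10 + 14 = 1946 growth laminae.
Specimen A: at 2 years per growth lamina, 1946 × 2 = 3892 years.
A: Extension rate ≈ 89.4 / 3892 = 0.023 mm/year.
Specimen B: 816.9 mm / 0.023 mm per year = 35517.39 years; at 2 years per growth lamina that is 35517.39 / 2 ≈ 17759 growth laminae.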